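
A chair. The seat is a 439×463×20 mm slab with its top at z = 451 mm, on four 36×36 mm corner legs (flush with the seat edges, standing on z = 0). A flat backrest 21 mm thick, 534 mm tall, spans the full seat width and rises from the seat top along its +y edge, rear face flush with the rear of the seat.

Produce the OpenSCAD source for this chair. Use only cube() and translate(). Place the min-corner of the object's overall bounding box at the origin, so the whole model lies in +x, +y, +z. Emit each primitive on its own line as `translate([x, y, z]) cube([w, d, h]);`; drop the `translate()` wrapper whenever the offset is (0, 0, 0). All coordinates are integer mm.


translate([0, 0, 431]) cube([439, 463, 20]);
cube([36, 36, 431]);
translate([403, 0, 0]) cube([36, 36, 431]);
translate([0, 427, 0]) cube([36, 36, 431]);
translate([403, 427, 0]) cube([36, 36, 431]);
translate([0, 442, 451]) cube([439, 21, 534]);


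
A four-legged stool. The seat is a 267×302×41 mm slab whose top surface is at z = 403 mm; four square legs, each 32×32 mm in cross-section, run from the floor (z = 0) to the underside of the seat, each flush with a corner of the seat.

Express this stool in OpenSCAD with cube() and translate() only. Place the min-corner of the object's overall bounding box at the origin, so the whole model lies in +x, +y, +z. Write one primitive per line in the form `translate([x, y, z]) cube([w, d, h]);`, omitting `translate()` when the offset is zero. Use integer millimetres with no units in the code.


translate([0, 0, 362]) cube([267, 302, 41]);
cube([32, 32, 362]);
translate([235, 0, 0]) cube([32, 32, 362]);
translate([0, 270, 0]) cube([32, 32, 362]);
translate([235, 270, 0]) cube([32, 32, 362]);


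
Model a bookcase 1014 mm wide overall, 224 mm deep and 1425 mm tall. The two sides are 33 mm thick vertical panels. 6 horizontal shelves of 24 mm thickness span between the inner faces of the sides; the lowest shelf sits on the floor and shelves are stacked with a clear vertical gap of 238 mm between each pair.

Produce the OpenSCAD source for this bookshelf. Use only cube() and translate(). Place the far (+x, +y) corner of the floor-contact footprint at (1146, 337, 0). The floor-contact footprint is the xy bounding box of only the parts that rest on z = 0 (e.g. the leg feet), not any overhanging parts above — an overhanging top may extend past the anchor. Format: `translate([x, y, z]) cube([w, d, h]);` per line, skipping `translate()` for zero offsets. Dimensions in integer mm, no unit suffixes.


translate([132, 113, 0]) cube([33, 224, 1425]);
translate([1113, 113, 0]) cube([33, 224, 1425]);
translate([165, 113, 0]) cube([948, 224, 24]);
translate([165, 113, 262]) cube([948, 224, 24]);
translate([165, 113, 524]) cube([948, 224, 24]);
translate([165, 113, 786]) cube([948, 224, 24]);
translate([165, 113, 1048]) cube([948, 224, 24]);
translate([165, 113, 1310]) cube([948, 224, 24]);


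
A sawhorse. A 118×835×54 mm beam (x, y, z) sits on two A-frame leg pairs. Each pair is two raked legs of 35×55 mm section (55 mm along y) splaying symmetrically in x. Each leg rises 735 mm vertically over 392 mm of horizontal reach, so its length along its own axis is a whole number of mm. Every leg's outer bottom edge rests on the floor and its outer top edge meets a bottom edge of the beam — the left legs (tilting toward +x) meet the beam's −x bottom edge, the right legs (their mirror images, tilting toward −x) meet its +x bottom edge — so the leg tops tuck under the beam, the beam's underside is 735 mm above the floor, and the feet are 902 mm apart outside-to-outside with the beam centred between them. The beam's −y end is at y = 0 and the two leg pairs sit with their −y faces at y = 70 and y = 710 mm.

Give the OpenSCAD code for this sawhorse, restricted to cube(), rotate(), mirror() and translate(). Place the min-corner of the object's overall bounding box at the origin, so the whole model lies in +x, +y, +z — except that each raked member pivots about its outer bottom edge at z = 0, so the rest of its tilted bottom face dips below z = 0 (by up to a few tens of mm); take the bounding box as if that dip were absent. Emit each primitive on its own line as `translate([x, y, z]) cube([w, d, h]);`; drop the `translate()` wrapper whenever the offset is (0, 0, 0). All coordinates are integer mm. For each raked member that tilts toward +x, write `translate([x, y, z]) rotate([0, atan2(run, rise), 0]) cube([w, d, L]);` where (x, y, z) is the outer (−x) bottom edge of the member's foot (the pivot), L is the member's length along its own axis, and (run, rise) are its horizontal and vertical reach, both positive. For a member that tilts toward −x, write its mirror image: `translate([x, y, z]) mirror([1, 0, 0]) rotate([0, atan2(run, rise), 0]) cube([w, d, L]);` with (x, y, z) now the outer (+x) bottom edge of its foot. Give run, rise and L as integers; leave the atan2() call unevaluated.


translate([392, 0, 735]) cube([118, 835, 54]);
translate([0, 70, 0]) rotate([0, atan2(392, 735), 0]) cube([35, 55, 833]);
translate([902, 70, 0]) mirror([1, 0, 0]) rotate([0, atan2(392, 735), 0]) cube([35, 55, 833]);
translate([0, 710, 0]) rotate([0, atan2(392, 735), 0]) cube([35, 55, 833]);
translate([902, 710, 0]) mirror([1, 0, 0]) rotate([0, atan2(392, 735), 0]) cube([35, 55, 833]);


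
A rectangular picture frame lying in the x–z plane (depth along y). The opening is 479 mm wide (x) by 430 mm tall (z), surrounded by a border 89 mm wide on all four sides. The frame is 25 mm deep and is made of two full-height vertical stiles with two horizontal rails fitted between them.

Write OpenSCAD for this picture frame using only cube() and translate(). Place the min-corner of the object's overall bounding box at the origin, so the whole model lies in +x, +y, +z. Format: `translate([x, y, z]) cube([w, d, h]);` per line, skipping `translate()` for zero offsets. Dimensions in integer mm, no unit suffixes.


cube([89, 25, 608]);
translate([568, 0, 0]) cube([89, 25, 608]);
translate([89, 0, 0]) cube([479, 25, 89]);
translate([89, 0, 519]) cube([479, 25, 89]);


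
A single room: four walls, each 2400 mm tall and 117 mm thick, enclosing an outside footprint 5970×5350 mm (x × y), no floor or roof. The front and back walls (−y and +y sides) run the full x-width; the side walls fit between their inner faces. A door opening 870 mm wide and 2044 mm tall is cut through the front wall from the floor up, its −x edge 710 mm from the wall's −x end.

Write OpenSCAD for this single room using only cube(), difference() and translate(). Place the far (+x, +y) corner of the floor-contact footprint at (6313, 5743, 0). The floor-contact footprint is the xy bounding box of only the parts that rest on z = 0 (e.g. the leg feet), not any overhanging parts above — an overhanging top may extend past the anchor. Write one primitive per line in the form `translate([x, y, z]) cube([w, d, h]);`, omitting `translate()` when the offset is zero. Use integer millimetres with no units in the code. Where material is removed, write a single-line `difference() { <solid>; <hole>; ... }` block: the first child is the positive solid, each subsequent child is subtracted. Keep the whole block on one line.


difference() { translate([343, 393, 0]) cube([5970, 117, 2400]); translate([1053, 393, 0]) cube([870, 117, 2044]); }
translate([343, 5626, 0]) cube([5970, 117, 2400]);
translate([343, 510, 0]) cube([117, 5116, 2400]);
translate([6196, 510, 0]) cube([117, 5116, 2400]);


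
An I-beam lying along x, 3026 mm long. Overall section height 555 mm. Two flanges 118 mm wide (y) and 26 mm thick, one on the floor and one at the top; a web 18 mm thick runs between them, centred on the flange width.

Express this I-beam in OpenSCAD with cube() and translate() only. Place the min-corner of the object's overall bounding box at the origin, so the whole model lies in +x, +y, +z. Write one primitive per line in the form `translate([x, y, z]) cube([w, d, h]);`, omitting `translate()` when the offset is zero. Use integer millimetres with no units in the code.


cube([3026, 118, 26]);
translate([0, 50, 26]) cube([3026, 18, 503]);
translate([0, 0, 529]) cube([3026, 118, 26]);


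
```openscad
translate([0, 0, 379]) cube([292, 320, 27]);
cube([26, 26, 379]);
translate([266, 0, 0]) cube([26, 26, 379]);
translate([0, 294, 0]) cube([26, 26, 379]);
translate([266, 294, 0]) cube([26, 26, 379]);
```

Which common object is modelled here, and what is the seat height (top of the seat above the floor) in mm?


A stool. The seat height is 406 mm.

A 292×320×27 slab at z = 379 on four corner posts — a stool. The seat top is 379 + 27 = 406 mm.


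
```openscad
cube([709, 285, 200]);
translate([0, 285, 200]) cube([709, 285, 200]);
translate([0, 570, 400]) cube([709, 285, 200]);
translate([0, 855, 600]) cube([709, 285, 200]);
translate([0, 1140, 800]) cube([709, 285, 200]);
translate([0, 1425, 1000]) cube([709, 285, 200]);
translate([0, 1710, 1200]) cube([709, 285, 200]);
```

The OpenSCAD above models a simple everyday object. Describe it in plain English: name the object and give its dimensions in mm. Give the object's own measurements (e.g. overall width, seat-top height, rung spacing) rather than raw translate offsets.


A straight staircase of 7 solid steps. Each step is 709 mm wide (x), 285 mm deep (y, the going) and 200 mm tall (the rise). The first step rests on the floor; each subsequent step sits one going further in +y and one rise higher in +z, directly behind and above the previous step with no overlap.


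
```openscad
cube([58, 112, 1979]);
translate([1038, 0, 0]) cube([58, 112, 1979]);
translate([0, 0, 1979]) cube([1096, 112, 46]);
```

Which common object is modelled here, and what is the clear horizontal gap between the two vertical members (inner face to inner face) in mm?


A door frame. The clear opening width is 980 mm.

Two 1979 mm tall posts with a header on top — a door frame. The left jamb is 58 mm wide at x = 0; the right jamb starts at x = 1038. The clear opening is 1038 − 58 = 980 mm.


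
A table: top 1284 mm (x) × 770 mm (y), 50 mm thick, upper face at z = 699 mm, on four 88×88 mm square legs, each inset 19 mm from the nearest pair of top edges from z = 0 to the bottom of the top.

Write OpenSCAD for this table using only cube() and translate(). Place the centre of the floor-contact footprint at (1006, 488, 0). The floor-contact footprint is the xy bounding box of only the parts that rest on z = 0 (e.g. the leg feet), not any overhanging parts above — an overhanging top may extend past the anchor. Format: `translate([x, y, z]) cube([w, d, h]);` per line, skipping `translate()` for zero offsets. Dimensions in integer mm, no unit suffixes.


// leg_h = 699 - 50 = 649
translate([364, 103, 649]) cube([1284, 770, 50]);
translate([383, 122, 0]) cube([88, 88, 649]);
translate([1541, 122, 0]) cube([88, 88, 649]);
translate([383, 766, 0]) cube([88, 88, 649]);
translate([1541, 766, 0]) cube([88, 88, 649]);


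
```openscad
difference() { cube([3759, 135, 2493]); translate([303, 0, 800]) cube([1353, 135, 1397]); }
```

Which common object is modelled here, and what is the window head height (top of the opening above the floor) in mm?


A wall with a window opening. The window head height is 2197 mm.

A wall with a rectangular opening subtracted — a window. Sill at z = 800, opening 1397 mm tall, so the head is at 800 + 1397 = 2197 mm.


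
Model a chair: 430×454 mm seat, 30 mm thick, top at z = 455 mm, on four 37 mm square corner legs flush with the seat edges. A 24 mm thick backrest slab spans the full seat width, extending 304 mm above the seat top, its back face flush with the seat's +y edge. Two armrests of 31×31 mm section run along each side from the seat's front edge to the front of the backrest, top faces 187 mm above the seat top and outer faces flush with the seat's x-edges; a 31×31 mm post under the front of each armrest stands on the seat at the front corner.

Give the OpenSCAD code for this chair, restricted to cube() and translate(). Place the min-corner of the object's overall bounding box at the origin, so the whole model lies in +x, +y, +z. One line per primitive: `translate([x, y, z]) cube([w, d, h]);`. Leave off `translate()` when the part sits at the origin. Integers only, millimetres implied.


translate([0, 0, 425]) cube([430, 454, 30]);
cube([37, 37, 425]);
translate([393, 0, 0]) cube([37, 37, 425]);
translate([0, 417, 0]) cube([37, 37, 425]);
translate([393, 417, 0]) cube([37, 37, 425]);
translate([0, 430, 455]) cube([430, 24, 304]);
translate([0, 0, 611]) cube([31, 430, 31]);
translate([399, 0, 611]) cube([31, 430, 31]);
translate([0, 0, 455]) cube([31, 31, 156]);
translate([399, 0, 455]) cube([31, 31, 156]);


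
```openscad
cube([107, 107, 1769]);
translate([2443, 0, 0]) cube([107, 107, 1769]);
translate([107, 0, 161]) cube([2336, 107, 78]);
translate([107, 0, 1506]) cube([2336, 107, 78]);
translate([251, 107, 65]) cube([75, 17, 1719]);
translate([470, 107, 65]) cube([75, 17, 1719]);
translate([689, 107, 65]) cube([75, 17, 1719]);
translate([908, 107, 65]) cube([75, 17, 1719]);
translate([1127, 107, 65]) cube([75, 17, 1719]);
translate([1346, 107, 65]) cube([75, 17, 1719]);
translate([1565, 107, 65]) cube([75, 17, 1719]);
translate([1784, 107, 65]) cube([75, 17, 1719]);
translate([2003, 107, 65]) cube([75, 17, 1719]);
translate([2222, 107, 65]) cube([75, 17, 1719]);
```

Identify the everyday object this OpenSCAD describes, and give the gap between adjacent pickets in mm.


A fence section. The picket gap is 144 mm.

Two posts, two rails, 10 pickets — a fence section. Span 2336 mm holds 10 pickets of 75 mm with 11 equal gaps: ⌊(2336 − 10·75) / 11⌋ = 144 mm.


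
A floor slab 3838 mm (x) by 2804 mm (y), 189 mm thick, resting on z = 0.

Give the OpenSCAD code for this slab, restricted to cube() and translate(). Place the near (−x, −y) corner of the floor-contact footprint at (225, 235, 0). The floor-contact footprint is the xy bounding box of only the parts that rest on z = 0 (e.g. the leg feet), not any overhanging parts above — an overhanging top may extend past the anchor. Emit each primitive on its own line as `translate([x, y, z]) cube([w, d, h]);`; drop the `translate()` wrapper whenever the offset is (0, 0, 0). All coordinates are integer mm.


translate([225, 235, 0]) cube([3838, 2804, 189]);


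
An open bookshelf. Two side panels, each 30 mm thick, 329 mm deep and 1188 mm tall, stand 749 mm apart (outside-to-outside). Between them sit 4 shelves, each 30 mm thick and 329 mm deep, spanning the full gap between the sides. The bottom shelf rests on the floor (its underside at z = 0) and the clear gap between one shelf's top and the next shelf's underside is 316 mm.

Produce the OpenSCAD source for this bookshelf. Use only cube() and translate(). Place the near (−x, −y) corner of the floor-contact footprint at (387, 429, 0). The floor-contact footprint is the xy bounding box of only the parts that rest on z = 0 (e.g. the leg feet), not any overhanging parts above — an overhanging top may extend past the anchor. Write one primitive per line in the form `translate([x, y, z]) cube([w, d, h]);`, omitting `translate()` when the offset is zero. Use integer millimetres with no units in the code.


translate([387, 429, 0]) cube([30, 329, 1188]);
translate([1106, 429, 0]) cube([30, 329, 1188]);
translate([417, 429, 0]) cube([689, 329, 30]);
translate([417, 429, 346]) cube([689, 329, 30]);
translate([417, 429, 692]) cube([689, 329, 30]);
translate([417, 429, 1038]) cube([689, 329, 30]);


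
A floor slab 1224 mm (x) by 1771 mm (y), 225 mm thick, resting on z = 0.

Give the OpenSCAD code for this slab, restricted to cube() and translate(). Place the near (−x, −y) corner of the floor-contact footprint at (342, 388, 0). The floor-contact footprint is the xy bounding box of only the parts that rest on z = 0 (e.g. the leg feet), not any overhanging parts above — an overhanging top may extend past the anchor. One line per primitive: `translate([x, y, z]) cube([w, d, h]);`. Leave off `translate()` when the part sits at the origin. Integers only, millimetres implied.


translate([342, 388, 0]) cube([1224, 1771, 225]);


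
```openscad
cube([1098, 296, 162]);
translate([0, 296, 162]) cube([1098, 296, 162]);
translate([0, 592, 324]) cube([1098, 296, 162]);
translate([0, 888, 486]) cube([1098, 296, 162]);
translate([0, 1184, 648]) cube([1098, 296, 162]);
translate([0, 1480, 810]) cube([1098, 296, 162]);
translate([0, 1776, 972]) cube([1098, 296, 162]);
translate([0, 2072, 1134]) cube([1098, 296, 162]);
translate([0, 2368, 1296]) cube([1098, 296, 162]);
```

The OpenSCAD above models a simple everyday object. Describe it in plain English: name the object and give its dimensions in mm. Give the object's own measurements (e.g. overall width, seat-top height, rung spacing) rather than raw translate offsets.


A straight staircase of 9 solid steps. Each step is 1098 mm wide (x), 296 mm deep (y, the going) and 162 mm tall (the rise). The first step rests on the floor; each subsequent step sits one going further in +y and one rise higher in +z, directly behind and above the previous step with no overlap.


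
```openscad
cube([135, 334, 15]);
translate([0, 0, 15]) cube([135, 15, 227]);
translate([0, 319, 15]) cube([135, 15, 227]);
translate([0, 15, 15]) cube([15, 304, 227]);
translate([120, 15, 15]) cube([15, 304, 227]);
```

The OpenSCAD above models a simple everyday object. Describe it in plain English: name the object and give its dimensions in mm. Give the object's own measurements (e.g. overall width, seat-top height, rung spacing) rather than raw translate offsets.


An open-topped rectangular box: outside dimensions 135×334×242 mm, with a uniform wall and base thickness of 15 mm. The base is a full 135×334 slab on the floor; four walls sit on top of the base. The front and back walls (the −y and +y sides) span the full width; the two side walls fit between them.


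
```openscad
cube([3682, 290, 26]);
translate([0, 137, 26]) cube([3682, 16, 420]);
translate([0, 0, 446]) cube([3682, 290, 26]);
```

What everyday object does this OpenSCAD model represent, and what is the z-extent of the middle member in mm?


An I-beam. The web height is 420 mm.

Two wide flanges with a thin centred web — an I-beam. Overall 472 mm minus two 26 mm flanges gives a web of 472 − 2·26 = 420 mm.


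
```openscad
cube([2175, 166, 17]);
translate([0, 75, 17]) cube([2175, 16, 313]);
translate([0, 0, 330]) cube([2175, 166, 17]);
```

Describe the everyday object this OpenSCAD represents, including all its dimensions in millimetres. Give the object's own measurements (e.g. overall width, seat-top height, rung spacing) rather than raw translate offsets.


An I-beam lying along x, 2175 mm long. Overall section height 347 mm. Two flanges 166 mm wide (y) and 17 mm thick, one on the floor and one at the top; a web 16 mm thick runs between them, centred on the flange width.


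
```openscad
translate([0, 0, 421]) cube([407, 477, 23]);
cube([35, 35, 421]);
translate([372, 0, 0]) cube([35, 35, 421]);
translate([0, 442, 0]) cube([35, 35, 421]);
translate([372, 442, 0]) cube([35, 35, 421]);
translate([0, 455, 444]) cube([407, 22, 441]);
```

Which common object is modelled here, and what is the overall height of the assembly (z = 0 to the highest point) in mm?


A chair. The overall height is 885 mm.

A slab on four corner posts with a tall panel at the back — a chair. The seat slab sits at z = 421 with thickness 23, and the 441 mm backrest starts at the seat top, so the overall height is 421 + 23 + 441 = 885 mm.


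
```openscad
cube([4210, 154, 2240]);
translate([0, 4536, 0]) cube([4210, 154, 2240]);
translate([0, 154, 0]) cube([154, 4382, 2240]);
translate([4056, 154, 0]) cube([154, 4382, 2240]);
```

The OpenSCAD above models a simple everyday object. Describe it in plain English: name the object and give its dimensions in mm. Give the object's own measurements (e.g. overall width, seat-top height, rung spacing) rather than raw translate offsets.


The wall frame of a small rectangular building: four walls, each 2240 mm tall and 154 mm thick, enclosing a footprint 4210 mm (x) by 4690 mm (y) outside-to-outside, with no floor or roof. The front and back walls (the −y and +y sides) span the full width; the two side walls fit between them.


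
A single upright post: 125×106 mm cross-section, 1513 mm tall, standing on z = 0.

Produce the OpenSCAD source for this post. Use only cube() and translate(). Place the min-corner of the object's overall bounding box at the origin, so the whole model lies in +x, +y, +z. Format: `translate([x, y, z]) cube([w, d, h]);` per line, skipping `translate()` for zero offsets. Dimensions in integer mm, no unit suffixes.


cube([125, 106, 1513]);


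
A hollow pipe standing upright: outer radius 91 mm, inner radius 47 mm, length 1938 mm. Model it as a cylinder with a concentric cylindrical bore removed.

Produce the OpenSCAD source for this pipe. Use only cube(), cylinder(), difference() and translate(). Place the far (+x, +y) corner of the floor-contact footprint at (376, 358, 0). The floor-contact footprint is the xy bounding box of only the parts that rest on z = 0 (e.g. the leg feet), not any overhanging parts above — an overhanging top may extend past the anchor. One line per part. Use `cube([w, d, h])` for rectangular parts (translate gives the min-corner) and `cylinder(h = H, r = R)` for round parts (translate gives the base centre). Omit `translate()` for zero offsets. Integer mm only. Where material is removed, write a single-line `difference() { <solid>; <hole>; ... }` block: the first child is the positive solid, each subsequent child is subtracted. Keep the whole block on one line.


difference() { translate([285, 267, 0]) cylinder(h = 1938, r = 91); translate([285, 267, 0]) cylinder(h = 1938, r = 47); }


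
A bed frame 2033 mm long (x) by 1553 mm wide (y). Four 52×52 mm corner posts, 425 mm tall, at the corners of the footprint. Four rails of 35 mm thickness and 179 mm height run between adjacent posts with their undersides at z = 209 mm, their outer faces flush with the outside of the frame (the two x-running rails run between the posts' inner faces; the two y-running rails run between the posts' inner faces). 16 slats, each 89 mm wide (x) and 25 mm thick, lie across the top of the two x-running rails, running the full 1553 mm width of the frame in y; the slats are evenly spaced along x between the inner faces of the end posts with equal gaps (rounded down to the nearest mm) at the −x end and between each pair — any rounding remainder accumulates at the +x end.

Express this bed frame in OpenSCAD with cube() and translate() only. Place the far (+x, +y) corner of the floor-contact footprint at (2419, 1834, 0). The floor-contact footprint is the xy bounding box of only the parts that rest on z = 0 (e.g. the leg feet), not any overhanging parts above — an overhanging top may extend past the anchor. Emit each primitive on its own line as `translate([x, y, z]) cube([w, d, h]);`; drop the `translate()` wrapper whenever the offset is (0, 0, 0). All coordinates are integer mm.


// slat z = rail_z + rail_h = 209 + 179 = 388
// slat gap = ⌊(1929 − 16·89) / 17⌋ = 29
translate([386, 281, 0]) cube([52, 52, 425]);
translate([386, 1782, 0]) cube([52, 52, 425]);
translate([2367, 281, 0]) cube([52, 52, 425]);
translate([2367, 1782, 0]) cube([52, 52, 425]);
translate([438, 281, 209]) cube([1929, 35, 179]);
translate([438, 1799, 209]) cube([1929, 35, 179]);
translate([386, 333, 209]) cube([35, 1449, 179]);
translate([2384, 333, 209]) cube([35, 1449, 179]);
translate([467, 281, 388]) cube([89, 1553, 25]);
translate([585, 281, 388]) cube([89, 1553, 25]);
translate([703, 281, 388]) cube([89, 1553, 25]);
translate([821, 281, 388]) cube([89, 1553, 25]);
translate([939, 281, 388]) cube([89, 1553, 25]);
translate([1057, 281, 388]) cube([89, 1553, 25]);
translate([1175, 281, 388]) cube([89, 1553, 25]);
translate([1293, 281, 388]) cube([89, 1553, 25]);
translate([1411, 281, 388]) cube([89, 1553, 25]);
translate([1529, 281, 388]) cube([89, 1553, 25]);
translate([1647, 281, 388]) cube([89, 1553, 25]);
translate([1765, 281, 388]) cube([89, 1553, 25]);
translate([1883, 281, 388]) cube([89, 1553, 25]);
translate([2001, 281, 388]) cube([89, 1553, 25]);
translate([2119, 281, 388]) cube([89, 1553, 25]);
translate([2237, 281, 388]) cube([89, 1553, 25]);


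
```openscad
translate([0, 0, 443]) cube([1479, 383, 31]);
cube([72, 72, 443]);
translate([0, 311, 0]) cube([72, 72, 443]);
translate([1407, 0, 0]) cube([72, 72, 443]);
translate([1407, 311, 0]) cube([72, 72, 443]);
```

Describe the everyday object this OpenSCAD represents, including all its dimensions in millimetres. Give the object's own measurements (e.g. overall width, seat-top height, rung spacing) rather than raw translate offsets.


A bench: a 1479×383 mm seat slab, 31 mm thick, top at z = 474 mm, on four 72×72 mm square legs flush with the seat corners and standing on z = 0.


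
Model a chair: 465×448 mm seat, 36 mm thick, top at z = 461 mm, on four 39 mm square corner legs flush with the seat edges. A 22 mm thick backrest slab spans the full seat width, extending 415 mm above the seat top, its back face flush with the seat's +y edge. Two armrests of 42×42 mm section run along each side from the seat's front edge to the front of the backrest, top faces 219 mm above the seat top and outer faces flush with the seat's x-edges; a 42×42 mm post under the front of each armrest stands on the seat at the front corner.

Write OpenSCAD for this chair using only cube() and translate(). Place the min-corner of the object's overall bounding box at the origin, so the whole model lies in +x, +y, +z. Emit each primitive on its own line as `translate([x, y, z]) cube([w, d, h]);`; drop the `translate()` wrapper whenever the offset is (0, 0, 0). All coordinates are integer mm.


translate([0, 0, 425]) cube([465, 448, 36]);
cube([39, 39, 425]);
translate([426, 0, 0]) cube([39, 39, 425]);
translate([0, 409, 0]) cube([39, 39, 425]);
translate([426, 409, 0]) cube([39, 39, 425]);
translate([0, 426, 461]) cube([465, 22, 415]);
translate([0, 0, 638]) cube([42, 426, 42]);
translate([423, 0, 638]) cube([42, 426, 42]);
translate([0, 0, 461]) cube([42, 42, 177]);
translate([423, 0, 461]) cube([42, 42, 177]);


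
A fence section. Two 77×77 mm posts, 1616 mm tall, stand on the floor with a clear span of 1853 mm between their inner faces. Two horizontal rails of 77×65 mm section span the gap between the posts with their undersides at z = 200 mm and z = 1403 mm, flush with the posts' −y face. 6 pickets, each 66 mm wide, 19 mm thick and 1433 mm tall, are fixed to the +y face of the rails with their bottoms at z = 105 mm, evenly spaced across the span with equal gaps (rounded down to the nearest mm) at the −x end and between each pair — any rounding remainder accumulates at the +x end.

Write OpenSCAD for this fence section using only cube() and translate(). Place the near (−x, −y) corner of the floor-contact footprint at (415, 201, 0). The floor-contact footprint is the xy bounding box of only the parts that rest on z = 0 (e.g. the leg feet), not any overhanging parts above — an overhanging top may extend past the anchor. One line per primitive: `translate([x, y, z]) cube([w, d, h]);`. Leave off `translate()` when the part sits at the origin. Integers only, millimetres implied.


translate([415, 201, 0]) cube([77, 77, 1616]);
translate([2345, 201, 0]) cube([77, 77, 1616]);
translate([492, 201, 200]) cube([1853, 77, 65]);
translate([492, 201, 1403]) cube([1853, 77, 65]);
translate([700, 278, 105]) cube([66, 19, 1433]);
translate([974, 278, 105]) cube([66, 19, 1433]);
translate([1248, 278, 105]) cube([66, 19, 1433]);
translate([1522, 278, 105]) cube([66, 19, 1433]);
translate([1796, 278, 105]) cube([66, 19, 1433]);
translate([2070, 278, 105]) cube([66, 19, 1433]);


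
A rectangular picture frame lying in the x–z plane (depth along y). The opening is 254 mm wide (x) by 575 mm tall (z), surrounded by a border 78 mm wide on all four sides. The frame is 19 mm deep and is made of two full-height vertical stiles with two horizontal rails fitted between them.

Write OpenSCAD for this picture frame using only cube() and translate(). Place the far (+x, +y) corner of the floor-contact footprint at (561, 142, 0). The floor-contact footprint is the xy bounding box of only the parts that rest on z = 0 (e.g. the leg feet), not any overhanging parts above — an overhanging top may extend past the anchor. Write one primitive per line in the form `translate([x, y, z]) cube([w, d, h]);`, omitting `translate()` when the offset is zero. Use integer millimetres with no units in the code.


translate([151, 123, 0]) cube([78, 19, 731]);
translate([483, 123, 0]) cube([78, 19, 731]);
translate([229, 123, 0]) cube([254, 19, 78]);
translate([229, 123, 653]) cube([254, 19, 78]);


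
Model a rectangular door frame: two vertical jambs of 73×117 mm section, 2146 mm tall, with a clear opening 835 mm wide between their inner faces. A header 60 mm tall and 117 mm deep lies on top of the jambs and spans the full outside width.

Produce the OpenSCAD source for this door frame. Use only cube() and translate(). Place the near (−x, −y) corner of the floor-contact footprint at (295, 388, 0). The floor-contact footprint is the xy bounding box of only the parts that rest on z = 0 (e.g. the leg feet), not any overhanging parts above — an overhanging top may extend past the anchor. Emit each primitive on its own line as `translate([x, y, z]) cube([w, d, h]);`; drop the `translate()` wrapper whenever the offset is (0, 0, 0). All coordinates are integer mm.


translate([295, 388, 0]) cube([73, 117, 2146]);
translate([1203, 388, 0]) cube([73, 117, 2146]);
translate([295, 388, 2146]) cube([981, 117, 60]);


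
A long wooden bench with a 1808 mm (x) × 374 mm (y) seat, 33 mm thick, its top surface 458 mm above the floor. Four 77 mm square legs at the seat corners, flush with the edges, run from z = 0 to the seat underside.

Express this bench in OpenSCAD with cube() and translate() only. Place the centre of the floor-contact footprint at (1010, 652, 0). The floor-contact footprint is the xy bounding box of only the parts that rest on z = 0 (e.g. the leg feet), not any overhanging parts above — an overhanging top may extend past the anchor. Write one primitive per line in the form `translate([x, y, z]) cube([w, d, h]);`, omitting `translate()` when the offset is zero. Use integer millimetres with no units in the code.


// leg_h = 458 − 33 = 425
translate([106, 465, 425]) cube([1808, 374, 33]);
translate([106, 465, 0]) cube([77, 77, 425]);
translate([106, 762, 0]) cube([77, 77, 425]);
translate([1837, 465, 0]) cube([77, 77, 425]);
translate([1837, 762, 0]) cube([77, 77, 425]);


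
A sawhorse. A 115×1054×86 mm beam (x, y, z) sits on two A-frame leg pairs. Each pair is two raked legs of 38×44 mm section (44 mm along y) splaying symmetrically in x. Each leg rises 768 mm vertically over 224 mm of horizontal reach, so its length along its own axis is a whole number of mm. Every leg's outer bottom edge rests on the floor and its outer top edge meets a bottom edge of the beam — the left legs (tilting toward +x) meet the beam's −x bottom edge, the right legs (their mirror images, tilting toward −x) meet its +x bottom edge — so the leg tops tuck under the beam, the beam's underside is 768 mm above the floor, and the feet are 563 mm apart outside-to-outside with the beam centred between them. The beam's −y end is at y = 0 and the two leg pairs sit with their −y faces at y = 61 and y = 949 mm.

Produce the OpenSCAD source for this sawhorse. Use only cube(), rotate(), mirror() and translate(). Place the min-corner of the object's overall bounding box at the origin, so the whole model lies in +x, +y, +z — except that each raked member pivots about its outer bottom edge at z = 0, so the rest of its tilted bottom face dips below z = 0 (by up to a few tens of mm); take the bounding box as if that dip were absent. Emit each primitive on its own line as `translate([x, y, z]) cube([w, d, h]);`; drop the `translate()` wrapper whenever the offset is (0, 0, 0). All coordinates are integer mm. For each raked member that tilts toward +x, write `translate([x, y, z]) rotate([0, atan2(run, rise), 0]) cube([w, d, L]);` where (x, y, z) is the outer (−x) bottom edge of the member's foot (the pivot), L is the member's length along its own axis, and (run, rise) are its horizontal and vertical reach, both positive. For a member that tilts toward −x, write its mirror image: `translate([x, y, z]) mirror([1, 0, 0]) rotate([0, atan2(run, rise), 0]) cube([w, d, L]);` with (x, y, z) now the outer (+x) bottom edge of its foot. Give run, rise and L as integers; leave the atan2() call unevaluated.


// leg length = √(224² + 768²) = 800
// right-leg outer foot x = 2·224 + 115 = 563
// beam min-corner = (224, 0, 768)
translate([224, 0, 768]) cube([115, 1054, 86]);
translate([0, 61, 0]) rotate([0, atan2(224, 768), 0]) cube([38, 44, 800]);
translate([563, 61, 0]) mirror([1, 0, 0]) rotate([0, atan2(224, 768), 0]) cube([38, 44, 800]);
translate([0, 949, 0]) rotate([0, atan2(224, 768), 0]) cube([38, 44, 800]);
translate([563, 949, 0]) mirror([1, 0, 0]) rotate([0, atan2(224, 768), 0]) cube([38, 44, 800]);


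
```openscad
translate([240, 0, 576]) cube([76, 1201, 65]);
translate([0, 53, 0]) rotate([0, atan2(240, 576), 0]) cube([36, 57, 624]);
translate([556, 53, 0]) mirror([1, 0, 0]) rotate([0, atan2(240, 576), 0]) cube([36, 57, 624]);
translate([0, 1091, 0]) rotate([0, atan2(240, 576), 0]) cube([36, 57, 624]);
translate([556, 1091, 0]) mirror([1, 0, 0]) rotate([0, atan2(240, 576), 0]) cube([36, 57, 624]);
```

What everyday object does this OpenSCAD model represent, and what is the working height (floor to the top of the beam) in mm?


A sawhorse. The overall height is 641 mm.

A beam across two mirrored pairs of raked legs — a sawhorse. The beam's underside is at z = 576 (matching the legs' vertical rise in atan2(240, 576)) and the beam is 65 mm tall, so its top is at 576 + 65 = 641 mm. The raked legs top out at the beam's underside, so that is the highest point.


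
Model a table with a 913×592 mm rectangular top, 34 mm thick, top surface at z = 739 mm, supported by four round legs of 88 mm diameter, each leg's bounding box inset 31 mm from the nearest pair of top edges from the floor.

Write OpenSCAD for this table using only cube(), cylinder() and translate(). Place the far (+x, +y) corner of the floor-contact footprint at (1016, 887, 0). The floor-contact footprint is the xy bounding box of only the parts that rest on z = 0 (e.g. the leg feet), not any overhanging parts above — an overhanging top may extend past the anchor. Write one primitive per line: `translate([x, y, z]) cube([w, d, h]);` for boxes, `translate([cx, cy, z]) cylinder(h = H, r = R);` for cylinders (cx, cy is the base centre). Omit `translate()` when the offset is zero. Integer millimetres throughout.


translate([134, 326, 705]) cube([913, 592, 34]);
translate([209, 401, 0]) cylinder(h = 705, r = 44);
translate([972, 401, 0]) cylinder(h = 705, r = 44);
translate([209, 843, 0]) cylinder(h = 705, r = 44);
translate([972, 843, 0]) cylinder(h = 705, r = 44);


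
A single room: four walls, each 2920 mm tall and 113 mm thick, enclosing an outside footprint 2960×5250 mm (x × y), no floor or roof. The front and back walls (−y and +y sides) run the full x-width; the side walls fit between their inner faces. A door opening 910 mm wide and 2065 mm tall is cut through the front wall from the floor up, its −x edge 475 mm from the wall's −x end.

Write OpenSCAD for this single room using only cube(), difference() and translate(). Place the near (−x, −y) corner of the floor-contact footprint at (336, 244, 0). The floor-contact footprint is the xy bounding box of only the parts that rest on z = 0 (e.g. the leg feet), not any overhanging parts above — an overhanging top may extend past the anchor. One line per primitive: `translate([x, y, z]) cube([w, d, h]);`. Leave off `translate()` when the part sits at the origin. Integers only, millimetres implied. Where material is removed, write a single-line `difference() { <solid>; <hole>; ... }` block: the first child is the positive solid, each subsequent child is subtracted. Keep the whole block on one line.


difference() { translate([336, 244, 0]) cube([2960, 113, 2920]); translate([811, 244, 0]) cube([910, 113, 2065]); }
translate([336, 5381, 0]) cube([2960, 113, 2920]);
translate([336, 357, 0]) cube([113, 5024, 2920]);
translate([3183, 357, 0]) cube([113, 5024, 2920]);


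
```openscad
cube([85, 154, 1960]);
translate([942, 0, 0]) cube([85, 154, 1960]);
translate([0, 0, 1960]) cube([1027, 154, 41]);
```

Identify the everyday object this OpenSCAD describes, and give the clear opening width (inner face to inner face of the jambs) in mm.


A door frame. The clear opening width is 857 mm.

Two 1960 mm tall posts with a header on top — a door frame. The left jamb is 85 mm wide at x = 0; the right jamb starts at x = 942. The clear opening is 942 − 85 = 857 mm.


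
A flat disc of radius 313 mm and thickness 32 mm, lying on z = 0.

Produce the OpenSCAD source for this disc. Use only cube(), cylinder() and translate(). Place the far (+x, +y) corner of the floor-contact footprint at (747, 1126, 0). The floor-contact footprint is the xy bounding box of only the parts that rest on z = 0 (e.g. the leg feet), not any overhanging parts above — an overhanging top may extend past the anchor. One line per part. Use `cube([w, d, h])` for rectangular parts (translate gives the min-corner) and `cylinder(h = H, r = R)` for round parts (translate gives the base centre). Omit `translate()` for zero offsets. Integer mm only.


translate([434, 813, 0]) cylinder(h = 32, r = 313);


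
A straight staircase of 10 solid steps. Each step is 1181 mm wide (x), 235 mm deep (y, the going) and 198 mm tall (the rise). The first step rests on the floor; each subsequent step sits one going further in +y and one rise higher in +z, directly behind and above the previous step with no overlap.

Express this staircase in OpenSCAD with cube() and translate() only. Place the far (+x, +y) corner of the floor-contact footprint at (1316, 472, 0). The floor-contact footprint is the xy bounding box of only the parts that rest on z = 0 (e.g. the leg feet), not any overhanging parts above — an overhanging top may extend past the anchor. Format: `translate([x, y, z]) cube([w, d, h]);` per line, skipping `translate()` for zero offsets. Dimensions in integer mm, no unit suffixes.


translate([135, 237, 0]) cube([1181, 235, 198]);
translate([135, 472, 198]) cube([1181, 235, 198]);
translate([135, 707, 396]) cube([1181, 235, 198]);
translate([135, 942, 594]) cube([1181, 235, 198]);
translate([135, 1177, 792]) cube([1181, 235, 198]);
translate([135, 1412, 990]) cube([1181, 235, 198]);
translate([135, 1647, 1188]) cube([1181, 235, 198]);
translate([135, 1882, 1386]) cube([1181, 235, 198]);
translate([135, 2117, 1584]) cube([1181, 235, 198]);
translate([135, 2352, 1782]) cube([1181, 235, 198]);


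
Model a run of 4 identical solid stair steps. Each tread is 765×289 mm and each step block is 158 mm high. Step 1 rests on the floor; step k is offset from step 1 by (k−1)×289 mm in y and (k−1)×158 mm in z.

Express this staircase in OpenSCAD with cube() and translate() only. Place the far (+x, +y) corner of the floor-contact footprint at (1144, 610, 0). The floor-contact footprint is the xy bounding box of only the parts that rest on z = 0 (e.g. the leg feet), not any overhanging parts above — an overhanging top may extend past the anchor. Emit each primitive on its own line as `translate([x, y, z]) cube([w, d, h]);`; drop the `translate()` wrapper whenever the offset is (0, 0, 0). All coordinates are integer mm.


translate([379, 321, 0]) cube([765, 289, 158]);
translate([379, 610, 158]) cube([765, 289, 158]);
translate([379, 899, 316]) cube([765, 289, 158]);
translate([379, 1188, 474]) cube([765, 289, 158]);
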